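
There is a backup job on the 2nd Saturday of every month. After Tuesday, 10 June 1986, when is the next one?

14 June 1986

June 1986 starts on a Sunday; its first Saturday is the 7th, so the 2nd Saturday is the 14th — 14 June 1986.
14 June 1986 is after 10 June 1986, so that is the next one.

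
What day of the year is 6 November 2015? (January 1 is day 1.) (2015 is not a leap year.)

310

Days in months before November: 31 + 28 + 31 + 30 + 31 + 30 + 31 + 31 + 30 + 31 = 304.
Plus 6 days into November → day 310.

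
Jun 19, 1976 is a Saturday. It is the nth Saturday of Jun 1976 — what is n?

3rd

Day 19 falls in week ⌈19/7⌉ of the month.
Days 1–7 hold the 1st Saturday, 8–14 the 2nd, 15–21 the 3rd, 22–28 the 4th, 29–31 the 5th.
19 is in the range for the 3rd.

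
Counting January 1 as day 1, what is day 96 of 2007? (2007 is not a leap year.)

January has 31 days (96 − 31 = 65 remain).
February has 28 days (65 − 28 = 37 remain).
March has 31 days (37 − 31 = 6 remain).
6 into April → April 6.

6 April 2007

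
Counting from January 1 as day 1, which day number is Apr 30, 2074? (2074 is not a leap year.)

120

Days in months before Apr: 31 + 28 + 31 = 90.
Plus 30 days into Apr → day 120.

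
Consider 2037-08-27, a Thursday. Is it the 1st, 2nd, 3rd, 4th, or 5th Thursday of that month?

Day 27 falls in week ⌈27/7⌉ of the month.
Days 1–7 hold the 1st Thursday, 8–14 the 2nd, 15–21 the 3rd, 22–28 the 4th, 29–31 the 5th.
27 is in the range for the 4th.

4th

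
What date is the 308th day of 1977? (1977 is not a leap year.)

November 4, 1977

January has 31 days (308 − 31 = 277 remain).
February has 28 days (277 − 28 = 249 remain).
March has 31 days (249 − 31 = 218 remain).
April has 30 days (218 − 30 = 188 remain).
May has 31 days (188 − 31 = 157 remain).
June has 30 days (157 − 30 = 127 remain).
July has 31 days (127 − 31 = 96 remain).
August has 31 days (96 − 31 = 65 remain).
September has 30 days (65 − 30 = 35 remain).
October has 31 days (35 − 31 = 4 remain).
4 into November → November 4.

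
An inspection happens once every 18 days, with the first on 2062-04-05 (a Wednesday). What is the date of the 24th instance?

The 24th occurrence is 23 intervals after the first: 23 × 18 = 414 days after 2062-04-05.
April has 30 days — 25 days to the end of April leaves 389.
May has 31 days (358 left).
June has 30 days (328 left).
July has 31 days (297 left).
August has 31 days (266 left).
September has 30 days (236 left).
October has 31 days (205 left).
November has 30 days (175 left).
December has 31 days (144 left).
January has 31 days (113 left).
February has 28 days (85 left).
March has 31 days (54 left).
April has 30 days (24 left).
24 days into May → 2063-05-24.

2063-05-24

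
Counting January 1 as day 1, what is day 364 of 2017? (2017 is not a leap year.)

December 30, 2017

January has 31 days (364 − 31 = 333 remain).
February has 28 days (333 − 28 = 305 remain).
March has 31 days (305 − 31 = 274 remain).
April has 30 days (274 − 30 = 244 remain).
May has 31 days (244 − 31 = 213 remain).
June has 30 days (213 − 30 = 183 remain).
July has 31 days (183 − 31 = 152 remain).
August has 31 days (152 − 31 = 121 remain).
September has 30 days (121 − 30 = 91 remain).
October has 31 days (91 − 31 = 60 remain).
November has 30 days (60 − 30 = 30 remain).
30 into December → December 30.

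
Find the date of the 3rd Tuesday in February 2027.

2027-02-16

The first Tuesday of February 2027 is February 2.
The 3rd Tuesday is 2 weeks later: 2 + 14 = 16.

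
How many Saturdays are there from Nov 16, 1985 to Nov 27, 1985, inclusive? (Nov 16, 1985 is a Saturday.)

2

Nov 16, 1985 is a Saturday; the first Saturday on or after it is Nov 16, 1985.
From Nov 16, 1985 to Nov 27, 1985 is 27 − 16 = 11 days.
11 ÷ 7 = 1 full weeks with remainder 4, so 1 more Saturdays after the first → 2.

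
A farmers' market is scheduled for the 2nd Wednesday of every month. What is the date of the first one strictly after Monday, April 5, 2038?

April 2038 starts on a Thursday; its first Wednesday is the 7th, so the 2nd Wednesday is the 14th — April 14, 2038.
April 14, 2038 is after April 5, 2038, so that is the next one.

April 14, 2038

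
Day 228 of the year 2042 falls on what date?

Jan has 31 days (228 − 31 = 197 remain).
Feb has 28 days (197 − 28 = 169 remain).
Mar has 31 days (169 − 31 = 138 remain).
Apr has 30 days (138 − 30 = 108 remain).
May has 31 days (108 − 31 = 77 remain).
Jun has 30 days (77 − 30 = 47 remain).
Jul has 31 days (47 − 31 = 16 remain).
16 into Aug → Aug 16.

Aug 16, 2042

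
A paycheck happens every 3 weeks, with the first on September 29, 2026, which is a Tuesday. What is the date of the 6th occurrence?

The 6th occurrence is 5 intervals after the first: 5 × 21 = 105 days after September 29, 2026.
September has 30 days — 1 day to the end of September leaves 104.
October has 31 days (73 left).
November has 30 days (43 left).
December has 31 days (12 left).
12 days into January → January 12, 2027.

January 12, 2027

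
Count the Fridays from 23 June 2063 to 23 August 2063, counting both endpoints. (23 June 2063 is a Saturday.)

23 June 2063 is a Saturday; the first Friday on or after it is 29 June 2063 (6 days later).
From 29 June 2063 to 23 August 2063: 1 + 31 + 23 = 55 days (rest of June, July, August).
55 ÷ 7 = 7 full weeks with remainder 6, so 7 more Fridays after the first → 8.

8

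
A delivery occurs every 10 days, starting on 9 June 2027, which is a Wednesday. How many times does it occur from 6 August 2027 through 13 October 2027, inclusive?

Occurrences land 10·i days after 9 June 2027 for i = 0, 1, 2, …
6 August 2027 is 58 days after the start; 58 ÷ 10 = 5 remainder 8; since the remainder is 8, round up to i = 6. First occurrence in the window: #7 on 8 August 2027 (6×10 = 60 days in).
13 October 2027 is 126 days after the start; 126 ÷ 10 = 12 remainder 6. Last occurrence in the window: #13 on 7 October 2027.
Occurrences #7 through #13: 7 in total.

7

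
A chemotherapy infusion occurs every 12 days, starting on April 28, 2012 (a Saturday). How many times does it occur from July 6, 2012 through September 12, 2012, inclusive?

6

Occurrences land 12·i days after April 28, 2012 for i = 0, 1, 2, …
July 6, 2012 is 69 days after the start; 69 ÷ 12 = 5 remainder 9; since the remainder is 9, round up to i = 6. First occurrence in the window: #7 on July 9, 2012 (6×12 = 72 days in).
September 12, 2012 is 137 days after the start; 137 ÷ 12 = 11 remainder 5. Last occurrence in the window: #12 on September 7, 2012.
Occurrences #7 through #12: 6 in total.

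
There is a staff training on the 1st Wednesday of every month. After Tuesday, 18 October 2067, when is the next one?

2 November 2067

October 2067 starts on a Saturday, so its 1st Wednesday is 5 October 2067 (4 days in).
That is not after 18 October 2067, so look at November 2067.
November 2067 starts on a Tuesday, so its 1st Wednesday is 2 November 2067 (1 day in).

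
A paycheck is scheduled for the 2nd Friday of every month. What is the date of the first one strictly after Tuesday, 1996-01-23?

1996-02-09

January 1996 starts on a Monday; its first Friday is the 5th, so the 2nd Friday is the 12th — 1996-01-12.
That is not after 1996-01-23, so look at February 1996.
February 1996 starts on a Thursday; its first Friday is the 2nd, so the 2nd Friday is the 9th — 1996-02-09.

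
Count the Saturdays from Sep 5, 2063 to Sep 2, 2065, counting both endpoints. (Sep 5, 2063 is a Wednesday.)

Sep 5, 2063 is a Wednesday; the first Saturday on or after it is Sep 8, 2063 (3 days later).
From Sep 8, 2063 to Sep 2, 2065: 114 + 366 + 245 = 725 days (rest of 2063, 2064, to Sep 2, 2065 in 2065).
725 ÷ 7 = 103 full weeks with remainder 4, so 103 more Saturdays after the first → 104.

104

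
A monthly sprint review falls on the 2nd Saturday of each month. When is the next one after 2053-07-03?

2053-07-12

July 2053 starts on a Tuesday; its first Saturday is the 5th, so the 2nd Saturday is the 12th — 2053-07-12.
2053-07-12 is after 2053-07-03, so that is the next one.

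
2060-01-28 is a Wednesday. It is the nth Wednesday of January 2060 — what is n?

Day 28 falls in week ⌈28/7⌉ of the month.
Days 1–7 hold the 1st Wednesday, 8–14 the 2nd, 15–21 the 3rd, 22–28 the 4th, 29–31 the 5th.
28 is in the range for the 4th.

4th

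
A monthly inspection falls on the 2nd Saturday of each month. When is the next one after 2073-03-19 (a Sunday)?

2073-04-08

March 2073 starts on a Wednesday; its first Saturday is the 4th, so the 2nd Saturday is the 11th — 2073-03-11.
That is not after 2073-03-19, so look at April 2073.
April 2073 starts on a Saturday; its first Saturday is the 1st, so the 2nd Saturday is the 8th — 2073-04-08.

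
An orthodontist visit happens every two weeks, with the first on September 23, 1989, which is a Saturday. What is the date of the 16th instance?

April 21, 1990

The 16th occurrence is 15 intervals after the first: 15 × 14 = 210 days after September 23, 1989.
September has 30 days — 7 days to the end of September leaves 203.
October has 31 days (172 left).
November has 30 days (142 left).
December has 31 days (111 left).
January has 31 days (80 left).
February has 28 days (52 left).
March has 31 days (21 left).
21 days into April → April 21, 1990.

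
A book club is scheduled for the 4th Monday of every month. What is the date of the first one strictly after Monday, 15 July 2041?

22 July 2041

July 2041 starts on a Monday; its first Monday is the 1st, so the 4th Monday is the 22nd — 22 July 2041.
22 July 2041 is after 15 July 2041, so that is the next one.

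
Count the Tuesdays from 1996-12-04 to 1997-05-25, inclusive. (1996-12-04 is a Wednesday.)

1996-12-04 is a Wednesday; the first Tuesday on or after it is 1996-12-10 (6 days later).
From 1996-12-10 to 1997-05-25: 21 + 31 + 28 + 31 + 30 + 25 = 166 days (rest of December, January, February, March, April, May).
166 ÷ 7 = 23 full weeks with remainder 5, so 23 more Tuesdays after the first → 24.

24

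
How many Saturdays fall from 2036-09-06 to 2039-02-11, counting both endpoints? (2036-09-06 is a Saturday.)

2036-09-06 is a Saturday; the first Saturday on or after it is 2036-09-06.
From 2036-09-06 to 2039-02-11: 116 + 365 + 365 + 42 = 888 days (rest of 2036, 2037, 2038, to 2039-02-11 in 2039).
888 ÷ 7 = 126 full weeks with remainder 6, so 126 more Saturdays after the first → 127.

127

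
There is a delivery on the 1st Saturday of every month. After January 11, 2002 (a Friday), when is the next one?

February 2, 2002

January 2002 starts on a Tuesday, so its 1st Saturday is January 5, 2002 (4 days in).
That is not after January 11, 2002, so look at February 2002.
February 2002 starts on a Friday, so its 1st Saturday is February 2, 2002 (1 day in).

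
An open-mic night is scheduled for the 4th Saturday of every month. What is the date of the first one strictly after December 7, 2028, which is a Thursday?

December 2028 starts on a Friday; its first Saturday is the 2nd, so the 4th Saturday is the 23rd — December 23, 2028.
December 23, 2028 is after December 7, 2028, so that is the next one.

December 23, 2028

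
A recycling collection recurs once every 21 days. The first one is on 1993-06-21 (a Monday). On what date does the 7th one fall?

The 7th occurrence is 6 intervals after the first: 6 × 21 = 126 days after 1993-06-21.
June has 30 days — 9 days to the end of June leaves 117.
July has 31 days (86 left).
August has 31 days (55 left).
September has 30 days (25 left).
25 days into October → 1993-10-25.

1993-10-25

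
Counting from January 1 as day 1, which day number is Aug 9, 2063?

221

Days in months before Aug: 31 + 28 + 31 + 30 + 31 + 30 + 31 = 212.
Plus 9 days into Aug → day 221.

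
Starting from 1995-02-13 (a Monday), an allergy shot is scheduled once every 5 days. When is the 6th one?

1995-03-10

The 6th occurrence is 5 intervals after the first: 5 × 5 = 25 days after 1995-02-13.
February has 28 days — 15 days to the end of February leaves 10.
10 days into March → 1995-03-10.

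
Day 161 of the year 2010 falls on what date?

2010-06-10

January has 31 days (161 − 31 = 130 remain).
February has 28 days (130 − 28 = 102 remain).
March has 31 days (102 − 31 = 71 remain).
April has 30 days (71 − 30 = 41 remain).
May has 31 days (41 − 31 = 10 remain).
10 into June → June 10.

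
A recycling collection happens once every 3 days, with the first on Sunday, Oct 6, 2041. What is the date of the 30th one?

The 30th occurrence is 29 intervals after the first: 29 × 3 = 87 days after Oct 6, 2041.
Oct has 31 days — 25 days to the end of Oct leaves 62.
Nov has 30 days (32 left).
Dec has 31 days (1 left).
1 day into Jan → Jan 1, 2042.

Jan 1, 2042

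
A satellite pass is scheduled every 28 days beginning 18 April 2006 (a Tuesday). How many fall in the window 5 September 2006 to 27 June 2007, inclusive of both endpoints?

11

Occurrences land 28·i days after 18 April 2006 for i = 0, 1, 2, …
5 September 2006 is 140 days after the start; 140 ÷ 28 = 5 remainder 0. First occurrence in the window: #6 on 5 September 2006 (5×28 = 140 days in).
27 June 2007 is 435 days after the start; 435 ÷ 28 = 15 remainder 15. Last occurrence in the window: #16 on 12 June 2007.
Occurrences #6 through #16: 11 in total.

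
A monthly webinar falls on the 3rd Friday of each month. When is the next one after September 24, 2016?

September 2016 starts on a Thursday; its first Friday is the 2nd, so the 3rd Friday is the 16th — September 16, 2016.
That is not after September 24, 2016, so look at October 2016.
October 2016 starts on a Saturday; its first Friday is the 7th, so the 3rd Friday is the 21st — October 21, 2016.

October 21, 2016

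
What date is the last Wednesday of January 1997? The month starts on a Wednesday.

29 January 1997

January 1997 begins on a Wednesday, so the first Wednesday is January 1.
January 1997 has 31 days. Adding weeks: 1, 8, 15, 22, 29 — the last one ≤ 31 is the 29th.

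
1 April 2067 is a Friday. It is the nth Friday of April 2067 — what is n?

Day 1 falls in week ⌈1/7⌉ of the month.
Days 1–7 hold the 1st Friday, 8–14 the 2nd, 15–21 the 3rd, 22–28 the 4th, 29–31 the 5th.
1 is in the range for the 1st.

1st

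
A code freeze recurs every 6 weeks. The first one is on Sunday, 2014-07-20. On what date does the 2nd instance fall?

2014-08-31

The 2nd occurrence is 1 interval after the first: 1 × 42 = 42 days after 2014-07-20.
July has 31 days — 11 days to the end of July leaves 31.
31 days into August → 2014-08-31.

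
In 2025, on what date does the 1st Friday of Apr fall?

Apr 4, 2025

The first Friday of Apr 2025 is Apr 4.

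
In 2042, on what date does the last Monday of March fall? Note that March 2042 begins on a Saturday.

March 2042 begins on a Saturday, so the first Monday is March 3 (2 days later).
March 2042 has 31 days. Adding weeks: 3, 10, 17, 24, 31 — the last one ≤ 31 is the 31st.

31 March 2042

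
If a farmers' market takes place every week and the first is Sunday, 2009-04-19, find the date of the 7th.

The 7th occurrence is 6 intervals after the first: 6 × 7 = 42 days after 2009-04-19.
April has 30 days — 11 days to the end of April leaves 31.
31 days into May → 2009-05-31.

2009-05-31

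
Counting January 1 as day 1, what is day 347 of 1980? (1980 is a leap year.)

Jan has 31 days (347 − 31 = 316 remain).
Feb has 29 days (316 − 29 = 287 remain).
Mar has 31 days (287 − 31 = 256 remain).
Apr has 30 days (256 − 30 = 226 remain).
May has 31 days (226 − 31 = 195 remain).
Jun has 30 days (195 − 30 = 165 remain).
Jul has 31 days (165 − 31 = 134 remain).
Aug has 31 days (134 − 31 = 103 remain).
Sep has 30 days (103 − 30 = 73 remain).
Oct has 31 days (73 − 31 = 42 remain).
Nov has 30 days (42 − 30 = 12 remain).
12 into Dec → Dec 12.

Dec 12, 1980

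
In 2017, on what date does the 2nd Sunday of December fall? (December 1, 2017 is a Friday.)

December 10, 2017

December 2017 begins on a Friday, so the first Sunday is December 3 (2 days later).
The 2nd Sunday is 1 weeks later: 3 + 7 = 10.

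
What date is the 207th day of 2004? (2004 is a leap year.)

25 July 2004

January has 31 days (207 − 31 = 176 remain).
February has 29 days (176 − 29 = 147 remain).
March has 31 days (147 − 31 = 116 remain).
April has 30 days (116 − 30 = 86 remain).
May has 31 days (86 − 31 = 55 remain).
June has 30 days (55 − 30 = 25 remain).
25 into July → July 25.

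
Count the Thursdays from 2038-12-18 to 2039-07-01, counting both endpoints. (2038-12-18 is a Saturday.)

2038-12-18 is a Saturday; the first Thursday on or after it is 2038-12-23 (5 days later).
From 2038-12-23 to 2039-07-01: 8 + 31 + 28 + 31 + 30 + 31 + 30 + 1 = 190 days (rest of December, January, February, March, April, May, June, July).
190 ÷ 7 = 27 full weeks with remainder 1, so 27 more Thursdays after the first → 28.

28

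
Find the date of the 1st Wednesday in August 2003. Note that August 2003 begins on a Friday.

August 2003 begins on a Friday, so the first Wednesday is August 6 (5 days later).

2003-08-06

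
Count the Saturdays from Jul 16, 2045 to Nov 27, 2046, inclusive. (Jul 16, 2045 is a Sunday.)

71

Jul 16, 2045 is a Sunday; the first Saturday on or after it is Jul 22, 2045 (6 days later).
From Jul 22, 2045 to Nov 27, 2046: 162 + 331 = 493 days (rest of 2045, to Nov 27, 2046 in 2046).
493 ÷ 7 = 70 full weeks with remainder 3, so 70 more Saturdays after the first → 71.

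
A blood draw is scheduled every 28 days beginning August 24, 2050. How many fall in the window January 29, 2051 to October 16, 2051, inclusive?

Occurrences land 28·i days after August 24, 2050 for i = 0, 1, 2, …
January 29, 2051 is 158 days after the start; 158 ÷ 28 = 5 remainder 18; since the remainder is 18, round up to i = 6. First occurrence in the window: #7 on February 8, 2051 (6×28 = 168 days in).
October 16, 2051 is 418 days after the start; 418 ÷ 28 = 14 remainder 26. Last occurrence in the window: #15 on September 20, 2051.
Occurrences #7 through #15: 9 in total.

9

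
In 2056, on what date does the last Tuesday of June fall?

The first Tuesday of June 2056 is June 6.
June 2056 has 30 days. Adding weeks: 6, 13, 20, 27 — the last one ≤ 30 is the 27th.

June 27, 2056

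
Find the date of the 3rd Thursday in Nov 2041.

The first Thursday of Nov 2041 is Nov 7.
The 3rd Thursday is 2 weeks later: 7 + 14 = 21.

Nov 21, 2041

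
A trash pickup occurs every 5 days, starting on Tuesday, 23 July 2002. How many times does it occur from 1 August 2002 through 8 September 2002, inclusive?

Occurrences land 5·i days after 23 July 2002 for i = 0, 1, 2, …
1 August 2002 is 9 days after the start; 9 ÷ 5 = 1 remainder 4; since the remainder is 4, round up to i = 2. First occurrence in the window: #3 on 2 August 2002 (2×5 = 10 days in).
8 September 2002 is 47 days after the start; 47 ÷ 5 = 9 remainder 2. Last occurrence in the window: #10 on 6 September 2002.
Occurrences #3 through #10: 8 in total.

8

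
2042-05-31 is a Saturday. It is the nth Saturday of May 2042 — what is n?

Day 31 falls in week ⌈31/7⌉ of the month.
Days 1–7 hold the 1st Saturday, 8–14 the 2nd, 15–21 the 3rd, 22–28 the 4th, 29–31 the 5th.
31 is in the range for the 5th.

5th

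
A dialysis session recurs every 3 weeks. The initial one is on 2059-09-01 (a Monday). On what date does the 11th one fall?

The 11th occurrence is 10 intervals after the first: 10 × 21 = 210 days after 2059-09-01.
September has 30 days — 29 days to the end of September leaves 181.
October has 31 days (150 left).
November has 30 days (120 left).
December has 31 days (89 left).
January has 31 days (58 left).
February has 29 days (29 left).
29 days into March → 2060-03-29.

2060-03-29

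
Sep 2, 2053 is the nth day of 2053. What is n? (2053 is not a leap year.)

Days in months before Sep: 31 + 28 + 31 + 30 + 31 + 30 + 31 + 31 = 243.
Plus 2 days into Sep → day 245.

245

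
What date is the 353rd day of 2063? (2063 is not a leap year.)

2063-12-19

January has 31 days (353 − 31 = 322 remain).
February has 28 days (322 − 28 = 294 remain).
March has 31 days (294 − 31 = 263 remain).
April has 30 days (263 − 30 = 233 remain).
May has 31 days (233 − 31 = 202 remain).
June has 30 days (202 − 30 = 172 remain).
July has 31 days (172 − 31 = 141 remain).
August has 31 days (141 − 31 = 110 remain).
September has 30 days (110 − 30 = 80 remain).
October has 31 days (80 − 31 = 49 remain).
November has 30 days (49 − 30 = 19 remain).
19 into December → December 19.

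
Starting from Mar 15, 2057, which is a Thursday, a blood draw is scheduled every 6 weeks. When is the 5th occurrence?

Aug 30, 2057

The 5th occurrence is 4 intervals after the first: 4 × 42 = 168 days after Mar 15, 2057.
Mar has 31 days — 16 days to the end of Mar leaves 152.
Apr has 30 days (122 left).
May has 31 days (91 left).
Jun has 30 days (61 left).
Jul has 31 days (30 left).
30 days into Aug → Aug 30, 2057.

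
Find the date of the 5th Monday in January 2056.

January 2056 begins on a Saturday, so the first Monday is January 3 (2 days later).
The 5th Monday is 4 weeks later: 3 + 28 = 31.

2056-01-31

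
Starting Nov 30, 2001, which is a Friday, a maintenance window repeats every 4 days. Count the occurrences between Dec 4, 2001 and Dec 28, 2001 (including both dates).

7

Occurrences land 4·i days after Nov 30, 2001 for i = 0, 1, 2, …
Dec 4, 2001 is 4 days after the start; 4 ÷ 4 = 1 remainder 0. First occurrence in the window: #2 on Dec 4, 2001 (1×4 = 4 days in).
Dec 28, 2001 is 28 days after the start; 28 ÷ 4 = 7 remainder 0. Last occurrence in the window: #8 on Dec 28, 2001.
Occurrences #2 through #8: 7 in total.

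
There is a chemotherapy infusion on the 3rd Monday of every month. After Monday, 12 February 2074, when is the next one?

19 February 2074

February 2074 starts on a Thursday; its first Monday is the 5th, so the 3rd Monday is the 19th — 19 February 2074.
19 February 2074 is after 12 February 2074, so that is the next one.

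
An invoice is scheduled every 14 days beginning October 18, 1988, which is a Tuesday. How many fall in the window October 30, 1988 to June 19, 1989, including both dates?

17

Occurrences land 14·i days after October 18, 1988 for i = 0, 1, 2, …
October 30, 1988 is 12 days after the start; 12 ÷ 14 = 0 remainder 12; since the remainder is 12, round up to i = 1. First occurrence in the window: #2 on November 1, 1988 (1×14 = 14 days in).
June 19, 1989 is 244 days after the start; 244 ÷ 14 = 17 remainder 6. Last occurrence in the window: #18 on June 13, 1989.
Occurrences #2 through #18: 17 in total.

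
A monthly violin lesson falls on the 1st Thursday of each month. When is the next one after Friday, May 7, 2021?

May 2021 starts on a Saturday, so its 1st Thursday is May 6, 2021 (5 days in).
That is not after May 7, 2021, so look at Jun 2021.
Jun 2021 starts on a Tuesday, so its 1st Thursday is Jun 3, 2021 (2 days in).

Jun 3, 2021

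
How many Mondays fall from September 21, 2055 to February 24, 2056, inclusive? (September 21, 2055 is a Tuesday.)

22

September 21, 2055 is a Tuesday; the first Monday on or after it is September 27, 2055 (6 days later).
From September 27, 2055 to February 24, 2056: 3 + 31 + 30 + 31 + 31 + 24 = 150 days (rest of September, October, November, December, January, February).
150 ÷ 7 = 21 full weeks with remainder 3, so 21 more Mondays after the first → 22.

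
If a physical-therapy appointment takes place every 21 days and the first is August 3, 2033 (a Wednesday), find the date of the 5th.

October 26, 2033

The 5th occurrence is 4 intervals after the first: 4 × 21 = 84 days after August 3, 2033.
August has 31 days — 28 days to the end of August leaves 56.
September has 30 days (26 left).
26 days into October → October 26, 2033.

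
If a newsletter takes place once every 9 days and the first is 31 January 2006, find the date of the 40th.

The 40th occurrence is 39 intervals after the first: 39 × 9 = 351 days after 31 January 2006.
January has 31 days — 0 days to the end of January leaves 351.
February has 28 days (323 left).
March has 31 days (292 left).
April has 30 days (262 left).
May has 31 days (231 left).
June has 30 days (201 left).
July has 31 days (170 left).
August has 31 days (139 left).
September has 30 days (109 left).
October has 31 days (78 left).
November has 30 days (48 left).
December has 31 days (17 left).
17 days into January → 17 January 2007.

17 January 2007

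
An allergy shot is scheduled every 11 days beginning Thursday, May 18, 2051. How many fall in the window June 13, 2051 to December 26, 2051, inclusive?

Occurrences land 11·i days after May 18, 2051 for i = 0, 1, 2, …
June 13, 2051 is 26 days after the start; 26 ÷ 11 = 2 remainder 4; since the remainder is 4, round up to i = 3. First occurrence in the window: #4 on June 20, 2051 (3×11 = 33 days in).
December 26, 2051 is 222 days after the start; 222 ÷ 11 = 20 remainder 2. Last occurrence in the window: #21 on December 24, 2051.
Occurrences #4 through #21: 18 in total.

18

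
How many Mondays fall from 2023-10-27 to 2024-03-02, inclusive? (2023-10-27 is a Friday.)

2023-10-27 is a Friday; the first Monday on or after it is 2023-10-30 (3 days later).
From 2023-10-30 to 2024-03-02: 1 + 30 + 31 + 31 + 29 + 2 = 124 days (rest of October, November, December, January, February, March).
124 ÷ 7 = 17 full weeks with remainder 5, so 17 more Mondays after the first → 18.

18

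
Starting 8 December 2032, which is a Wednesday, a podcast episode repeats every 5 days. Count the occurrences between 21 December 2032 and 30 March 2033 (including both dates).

Occurrences land 5·i days after 8 December 2032 for i = 0, 1, 2, …
21 December 2032 is 13 days after the start; 13 ÷ 5 = 2 remainder 3; since the remainder is 3, round up to i = 3. First occurrence in the window: #4 on 23 December 2032 (3×5 = 15 days in).
30 March 2033 is 112 days after the start; 112 ÷ 5 = 22 remainder 2. Last occurrence in the window: #23 on 28 March 2033.
Occurrences #4 through #23: 20 in total.

20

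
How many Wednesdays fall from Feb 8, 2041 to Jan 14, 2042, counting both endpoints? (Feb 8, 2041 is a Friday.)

48

Feb 8, 2041 is a Friday; the first Wednesday on or after it is Feb 13, 2041 (5 days later).
From Feb 13, 2041 to Jan 14, 2042: 321 + 14 = 335 days (rest of 2041, to Jan 14, 2042 in 2042).
335 ÷ 7 = 47 full weeks with remainder 6, so 47 more Wednesdays after the first → 48.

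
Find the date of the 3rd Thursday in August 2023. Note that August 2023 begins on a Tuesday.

August 2023 begins on a Tuesday, so the first Thursday is August 3 (2 days later).
The 3rd Thursday is 2 weeks later: 3 + 14 = 17.

August 17, 2023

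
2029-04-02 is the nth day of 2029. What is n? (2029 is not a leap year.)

92

Days in months before April: 31 + 28 + 31 = 90.
Plus 2 days into April → day 92.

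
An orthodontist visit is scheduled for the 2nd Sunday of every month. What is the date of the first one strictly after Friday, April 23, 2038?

April 2038 starts on a Thursday; its first Sunday is the 4th, so the 2nd Sunday is the 11th — April 11, 2038.
That is not after April 23, 2038, so look at May 2038.
May 2038 starts on a Saturday; its first Sunday is the 2nd, so the 2nd Sunday is the 9th — May 9, 2038.

May 9, 2038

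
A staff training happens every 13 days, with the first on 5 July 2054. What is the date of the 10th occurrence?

30 October 2054

The 10th occurrence is 9 intervals after the first: 9 × 13 = 117 days after 5 July 2054.
July has 31 days — 26 days to the end of July leaves 91.
August has 31 days (60 left).
September has 30 days (30 left).
30 days into October → 30 October 2054.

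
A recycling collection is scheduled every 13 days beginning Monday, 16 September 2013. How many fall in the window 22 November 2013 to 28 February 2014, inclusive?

Occurrences land 13·i days after 16 September 2013 for i = 0, 1, 2, …
22 November 2013 is 67 days after the start; 67 ÷ 13 = 5 remainder 2; since the remainder is 2, round up to i = 6. First occurrence in the window: #7 on 3 December 2013 (6×13 = 78 days in).
28 February 2014 is 165 days after the start; 165 ÷ 13 = 12 remainder 9. Last occurrence in the window: #13 on 19 February 2014.
Occurrences #7 through #13: 7 in total.

7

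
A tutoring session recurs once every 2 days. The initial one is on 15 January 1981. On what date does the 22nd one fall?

The 22nd occurrence is 21 intervals after the first: 21 × 2 = 42 days after 15 January 1981.
January has 31 days — 16 days to the end of January leaves 26.
26 days into February → 26 February 1981.

26 February 1981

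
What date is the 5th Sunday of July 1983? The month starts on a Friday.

July 1983 begins on a Friday, so the first Sunday is July 3 (2 days later).
The 5th Sunday is 4 weeks later: 3 + 28 = 31.

1983-07-31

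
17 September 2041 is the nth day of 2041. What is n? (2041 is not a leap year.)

Days in months before September: 31 + 28 + 31 + 30 + 31 + 30 + 31 + 31 = 243.
Plus 17 days into September → day 260.

260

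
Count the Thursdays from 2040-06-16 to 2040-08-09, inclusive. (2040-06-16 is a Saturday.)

8

2040-06-16 is a Saturday; the first Thursday on or after it is 2040-06-21 (5 days later).
From 2040-06-21 to 2040-08-09: 9 + 31 + 9 = 49 days (rest of June, July, August).
49 ÷ 7 = 7 full weeks with remainder 0, so 7 more Thursdays after the first → 8.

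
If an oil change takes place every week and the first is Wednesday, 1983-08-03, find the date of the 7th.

The 7th occurrence is 6 intervals after the first: 6 × 7 = 42 days after 1983-08-03.
August has 31 days — 28 days to the end of August leaves 14.
14 days into September → 1983-09-14.

1983-09-14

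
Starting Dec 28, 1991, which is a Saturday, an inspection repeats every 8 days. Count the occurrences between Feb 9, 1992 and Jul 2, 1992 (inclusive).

18

Occurrences land 8·i days after Dec 28, 1991 for i = 0, 1, 2, …
Feb 9, 1992 is 43 days after the start; 43 ÷ 8 = 5 remainder 3; since the remainder is 3, round up to i = 6. First occurrence in the window: #7 on Feb 14, 1992 (6×8 = 48 days in).
Jul 2, 1992 is 187 days after the start; 187 ÷ 8 = 23 remainder 3. Last occurrence in the window: #24 on Jun 29, 1992.
Occurrences #7 through #24: 18 in total.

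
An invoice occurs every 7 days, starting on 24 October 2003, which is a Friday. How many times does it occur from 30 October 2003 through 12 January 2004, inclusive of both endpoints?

11

Occurrences land 7·i days after 24 October 2003 for i = 0, 1, 2, …
30 October 2003 is 6 days after the start; 6 ÷ 7 = 0 remainder 6; since the remainder is 6, round up to i = 1. First occurrence in the window: #2 on 31 October 2003 (1×7 = 7 days in).
12 January 2004 is 80 days after the start; 80 ÷ 7 = 11 remainder 3. Last occurrence in the window: #12 on 9 January 2004.
Occurrences #2 through #12: 11 in total.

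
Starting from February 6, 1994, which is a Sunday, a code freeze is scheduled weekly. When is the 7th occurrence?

March 20, 1994

The 7th occurrence is 6 intervals after the first: 6 × 7 = 42 days after February 6, 1994.
February has 28 days — 22 days to the end of February leaves 20.
20 days into March → March 20, 1994.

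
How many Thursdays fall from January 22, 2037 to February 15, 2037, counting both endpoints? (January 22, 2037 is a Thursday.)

January 22, 2037 is a Thursday; the first Thursday on or after it is January 22, 2037.
From January 22, 2037 to February 15, 2037: 9 + 15 = 24 days (rest of January, February).
24 ÷ 7 = 3 full weeks with remainder 3, so 3 more Thursdays after the first → 4.

4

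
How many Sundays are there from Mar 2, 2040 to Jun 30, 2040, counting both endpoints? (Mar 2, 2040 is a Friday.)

17

Mar 2, 2040 is a Friday; the first Sunday on or after it is Mar 4, 2040 (2 days later).
From Mar 4, 2040 to Jun 30, 2040: 27 + 30 + 31 + 30 = 118 days (rest of Mar, Apr, May, Jun).
118 ÷ 7 = 16 full weeks with remainder 6, so 16 more Sundays after the first → 17.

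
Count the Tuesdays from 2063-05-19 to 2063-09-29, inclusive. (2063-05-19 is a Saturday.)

2063-05-19 is a Saturday; the first Tuesday on or after it is 2063-05-22 (3 days later).
From 2063-05-22 to 2063-09-29: 9 + 30 + 31 + 31 + 29 = 130 days (rest of May, June, July, August, September).
130 ÷ 7 = 18 full weeks with remainder 4, so 18 more Tuesdays after the first → 19.

19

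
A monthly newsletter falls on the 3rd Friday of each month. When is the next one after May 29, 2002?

May 2002 starts on a Wednesday; its first Friday is the 3rd, so the 3rd Friday is the 17th — May 17, 2002.
That is not after May 29, 2002, so look at June 2002.
June 2002 starts on a Saturday; its first Friday is the 7th, so the 3rd Friday is the 21st — June 21, 2002.

June 21, 2002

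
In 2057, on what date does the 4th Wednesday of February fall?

February 2057 begins on a Thursday, so the first Wednesday is February 7 (6 days later).
The 4th Wednesday is 3 weeks later: 7 + 21 = 28.

2057-02-28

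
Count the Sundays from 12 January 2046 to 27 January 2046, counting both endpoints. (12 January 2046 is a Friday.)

2

12 January 2046 is a Friday; the first Sunday on or after it is 14 January 2046 (2 days later).
From 14 January 2046 to 27 January 2046 is 27 − 14 = 13 days.
13 ÷ 7 = 1 full weeks with remainder 6, so 1 more Sundays after the first → 2.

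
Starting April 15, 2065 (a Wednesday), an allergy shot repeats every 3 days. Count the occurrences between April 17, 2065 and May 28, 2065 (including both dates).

14

Occurrences land 3·i days after April 15, 2065 for i = 0, 1, 2, …
April 17, 2065 is 2 days after the start; 2 ÷ 3 = 0 remainder 2; since the remainder is 2, round up to i = 1. First occurrence in the window: #2 on April 18, 2065 (1×3 = 3 days in).
May 28, 2065 is 43 days after the start; 43 ÷ 3 = 14 remainder 1. Last occurrence in the window: #15 on May 27, 2065.
Occurrences #2 through #15: 14 in total.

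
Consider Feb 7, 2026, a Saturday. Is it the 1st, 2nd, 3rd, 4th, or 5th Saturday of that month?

Day 7 falls in week ⌈7/7⌉ of the month.
Days 1–7 hold the 1st Saturday, 8–14 the 2nd, 15–21 the 3rd, 22–28 the 4th, 29–31 the 5th.
7 is in the range for the 1st.

1st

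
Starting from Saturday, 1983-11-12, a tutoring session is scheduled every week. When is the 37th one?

1984-07-21

The 37th occurrence is 36 intervals after the first: 36 × 7 = 252 days after 1983-11-12.
November has 30 days — 18 days to the end of November leaves 234.
December has 31 days (203 left).
January has 31 days (172 left).
February has 29 days (143 left).
March has 31 days (112 left).
April has 30 days (82 left).
May has 31 days (51 left).
June has 30 days (21 left).
21 days into July → 1984-07-21.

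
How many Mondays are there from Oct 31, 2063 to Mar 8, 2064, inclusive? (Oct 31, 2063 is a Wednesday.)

18

Oct 31, 2063 is a Wednesday; the first Monday on or after it is Nov 5, 2063 (5 days later).
From Nov 5, 2063 to Mar 8, 2064: 25 + 31 + 31 + 29 + 8 = 124 days (rest of Nov, Dec, Jan, Feb, Mar).
124 ÷ 7 = 17 full weeks with remainder 5, so 17 more Mondays after the first → 18.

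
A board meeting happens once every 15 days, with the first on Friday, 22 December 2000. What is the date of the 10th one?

The 10th occurrence is 9 intervals after the first: 9 × 15 = 135 days after 22 December 2000.
December has 31 days — 9 days to the end of December leaves 126.
January has 31 days (95 left).
February has 28 days (67 left).
March has 31 days (36 left).
April has 30 days (6 left).
6 days into May → 6 May 2001.

6 May 2001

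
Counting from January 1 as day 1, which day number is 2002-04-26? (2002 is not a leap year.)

Days in months before April: 31 + 28 + 31 = 90.
Plus 26 days into April → day 116.

116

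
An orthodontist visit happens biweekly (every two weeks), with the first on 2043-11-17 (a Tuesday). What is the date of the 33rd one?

The 33rd occurrence is 32 intervals after the first: 32 × 14 = 448 days after 2043-11-17.
November has 30 days — 13 days to the end of November leaves 435.
From end of November to end of 2043 is 31 days (404 left).
2044 has 366 days (38 left).
January has 31 days (7 left).
7 days into February → 2045-02-07.

2045-02-07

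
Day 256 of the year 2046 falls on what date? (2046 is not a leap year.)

2046-09-13

January has 31 days (256 − 31 = 225 remain).
February has 28 days (225 − 28 = 197 remain).
March has 31 days (197 − 31 = 166 remain).
April has 30 days (166 − 30 = 136 remain).
May has 31 days (136 − 31 = 105 remain).
June has 30 days (105 − 30 = 75 remain).
July has 31 days (75 − 31 = 44 remain).
August has 31 days (44 − 31 = 13 remain).
13 into September → September 13.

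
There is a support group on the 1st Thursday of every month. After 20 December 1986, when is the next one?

1 January 1987

December 1986 starts on a Monday, so its 1st Thursday is 4 December 1986 (3 days in).
That is not after 20 December 1986, so look at January 1987.
January 1987 starts on a Thursday, so its 1st Thursday is 1 January 1987.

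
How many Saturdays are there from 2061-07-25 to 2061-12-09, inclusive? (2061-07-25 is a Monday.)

2061-07-25 is a Monday; the first Saturday on or after it is 2061-07-30 (5 days later).
From 2061-07-30 to 2061-12-09: 1 + 31 + 30 + 31 + 30 + 9 = 132 days (rest of July, August, September, October, November, December).
132 ÷ 7 = 18 full weeks with remainder 6, so 18 more Saturdays after the first → 19.

19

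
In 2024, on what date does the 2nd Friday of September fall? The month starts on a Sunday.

September 2024 begins on a Sunday, so the first Friday is September 6 (5 days later).
The 2nd Friday is 1 weeks later: 6 + 7 = 13.

2024-09-13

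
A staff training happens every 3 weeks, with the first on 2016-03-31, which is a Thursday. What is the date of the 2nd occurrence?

The 2nd occurrence is 1 interval after the first: 1 × 21 = 21 days after 2016-03-31.
March has 31 days — 0 days to the end of March leaves 21.
21 days into April → 2016-04-21.

2016-04-21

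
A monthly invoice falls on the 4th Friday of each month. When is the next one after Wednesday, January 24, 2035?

January 26, 2035

January 2035 starts on a Monday; its first Friday is the 5th, so the 4th Friday is the 26th — January 26, 2035.
January 26, 2035 is after January 24, 2035, so that is the next one.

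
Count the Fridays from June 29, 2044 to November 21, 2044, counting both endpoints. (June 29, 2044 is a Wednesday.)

21

June 29, 2044 is a Wednesday; the first Friday on or after it is July 1, 2044 (2 days later).
From July 1, 2044 to November 21, 2044: 30 + 31 + 30 + 31 + 21 = 143 days (rest of July, August, September, October, November).
143 ÷ 7 = 20 full weeks with remainder 3, so 20 more Fridays after the first → 21.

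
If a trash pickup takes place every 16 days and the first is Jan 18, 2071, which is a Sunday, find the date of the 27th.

Mar 9, 2072

The 27th occurrence is 26 intervals after the first: 26 × 16 = 416 days after Jan 18, 2071.
Jan has 31 days — 13 days to the end of Jan leaves 403.
From end of Jan to end of 2071 is 334 days (69 left).
Jan has 31 days (38 left).
Feb has 29 days (9 left).
9 days into Mar → Mar 9, 2072.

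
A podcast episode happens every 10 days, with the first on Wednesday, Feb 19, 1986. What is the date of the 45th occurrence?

The 45th occurrence is 44 intervals after the first: 44 × 10 = 440 days after Feb 19, 1986.
Feb has 28 days — 9 days to the end of Feb leaves 431.
From end of Feb to end of 1986 is 306 days (125 left).
Jan has 31 days (94 left).
Feb has 28 days (66 left).
Mar has 31 days (35 left).
Apr has 30 days (5 left).
5 days into May → May 5, 1987.

May 5, 1987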